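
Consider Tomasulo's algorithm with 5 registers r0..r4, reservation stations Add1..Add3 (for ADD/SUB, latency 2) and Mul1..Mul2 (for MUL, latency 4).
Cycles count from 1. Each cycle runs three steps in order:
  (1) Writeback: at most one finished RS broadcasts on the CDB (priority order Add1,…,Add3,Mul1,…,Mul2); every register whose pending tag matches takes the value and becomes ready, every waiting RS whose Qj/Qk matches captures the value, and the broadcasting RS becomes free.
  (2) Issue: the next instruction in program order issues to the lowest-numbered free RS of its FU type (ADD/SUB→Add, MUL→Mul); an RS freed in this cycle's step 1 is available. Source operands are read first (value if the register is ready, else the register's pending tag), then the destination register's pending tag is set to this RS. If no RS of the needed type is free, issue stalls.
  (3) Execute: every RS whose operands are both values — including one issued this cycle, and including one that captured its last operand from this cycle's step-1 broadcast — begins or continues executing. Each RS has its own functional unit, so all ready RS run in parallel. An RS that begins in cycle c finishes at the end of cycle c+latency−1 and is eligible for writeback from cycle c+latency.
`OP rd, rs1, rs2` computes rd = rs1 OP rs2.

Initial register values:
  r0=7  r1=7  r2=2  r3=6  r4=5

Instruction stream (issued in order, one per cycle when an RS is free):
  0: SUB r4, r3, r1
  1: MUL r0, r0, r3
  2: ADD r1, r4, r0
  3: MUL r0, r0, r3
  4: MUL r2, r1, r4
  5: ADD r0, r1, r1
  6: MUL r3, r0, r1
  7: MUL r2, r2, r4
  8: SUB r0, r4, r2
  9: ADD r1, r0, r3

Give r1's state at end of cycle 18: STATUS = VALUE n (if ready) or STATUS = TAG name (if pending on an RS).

c1: issue SUB r4<-Add1 | r0:7,r1:7,r2:2,r3:6,r4:Add1
c2: issue MUL r0<-Mul1 | r0:Mul1,r1:7,r2:2,r3:6,r4:Add1
c3: CDB Add1=-1; issue ADD r1<-Add1 | r0:Mul1,r1:Add1,r2:2,r3:6,r4:-1
c4: issue MUL r0<-Mul2 | r0:Mul2,r1:Add1,r2:2,r3:6,r4:-1
c5: stall | r0:Mul2,r1:Add1,r2:2,r3:6,r4:-1
c6: CDB Mul1=42; issue MUL r2<-Mul1 | r0:Mul2,r1:Add1,r2:Mul1,r3:6,r4:-1
c7: issue ADD r0<-Add2 | r0:Add2,r1:Add1,r2:Mul1,r3:6,r4:-1
c8: CDB Add1=41; stall | r0:Add2,r1:41,r2:Mul1,r3:6,r4:-1
c9: stall | r0:Add2,r1:41,r2:Mul1,r3:6,r4:-1
c10: CDB Add2=82; stall | r0:82,r1:41,r2:Mul1,r3:6,r4:-1
c11: CDB Mul2=252; issue MUL r3<-Mul2 | r0:82,r1:41,r2:Mul1,r3:Mul2,r4:-1
c12: CDB Mul1=-41; issue MUL r2<-Mul1 | r0:82,r1:41,r2:Mul1,r3:Mul2,r4:-1
c13: issue SUB r0<-Add1 | r0:Add1,r1:41,r2:Mul1,r3:Mul2,r4:-1
c14: issue ADD r1<-Add2 | r0:Add1,r1:Add2,r2:Mul1,r3:Mul2,r4:-1
c15: CDB Mul2=3362 | r0:Add1,r1:Add2,r2:Mul1,r3:3362,r4:-1
c16: CDB Mul1=41 | r0:Add1,r1:Add2,r2:41,r3:3362,r4:-1
c17: - | r0:Add1,r1:Add2,r2:41,r3:3362,r4:-1
c18: CDB Add1=-42 | r0:-42,r1:Add2,r2:41,r3:3362,r4:-1

STATUS = TAG Add2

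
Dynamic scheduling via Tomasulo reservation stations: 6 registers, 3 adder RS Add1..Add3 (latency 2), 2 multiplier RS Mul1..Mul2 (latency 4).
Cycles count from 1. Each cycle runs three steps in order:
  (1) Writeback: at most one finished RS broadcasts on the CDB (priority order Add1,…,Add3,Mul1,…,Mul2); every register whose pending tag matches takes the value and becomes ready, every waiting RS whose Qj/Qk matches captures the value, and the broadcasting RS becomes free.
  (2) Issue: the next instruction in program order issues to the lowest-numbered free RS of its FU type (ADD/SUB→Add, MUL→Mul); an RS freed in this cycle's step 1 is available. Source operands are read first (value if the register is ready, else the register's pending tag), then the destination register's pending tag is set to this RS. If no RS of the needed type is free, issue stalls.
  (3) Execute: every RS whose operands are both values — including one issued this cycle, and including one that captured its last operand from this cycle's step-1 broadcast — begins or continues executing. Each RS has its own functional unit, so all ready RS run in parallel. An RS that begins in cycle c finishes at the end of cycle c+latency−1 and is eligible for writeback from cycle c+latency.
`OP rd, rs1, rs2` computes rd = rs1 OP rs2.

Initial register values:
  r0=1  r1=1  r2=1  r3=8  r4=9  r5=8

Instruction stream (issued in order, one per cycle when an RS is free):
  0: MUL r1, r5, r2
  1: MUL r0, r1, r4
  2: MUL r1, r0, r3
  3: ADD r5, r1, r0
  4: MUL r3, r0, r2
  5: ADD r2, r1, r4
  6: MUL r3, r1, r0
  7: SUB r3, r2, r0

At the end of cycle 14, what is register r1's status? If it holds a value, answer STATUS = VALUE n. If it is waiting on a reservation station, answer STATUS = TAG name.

c1: issue MUL r1<-Mul1 | r0:1,r1:Mul1,r2:1,r3:8,r4:9,r5:8
c2: issue MUL r0<-Mul2 | r0:Mul2,r1:Mul1,r2:1,r3:8,r4:9,r5:8
c3: stall | r0:Mul2,r1:Mul1,r2:1,r3:8,r4:9,r5:8
c4: stall | r0:Mul2,r1:Mul1,r2:1,r3:8,r4:9,r5:8
c5: CDB Mul1=8; issue MUL r1<-Mul1 | r0:Mul2,r1:Mul1,r2:1,r3:8,r4:9,r5:8
c6: issue ADD r5<-Add1 | r0:Mul2,r1:Mul1,r2:1,r3:8,r4:9,r5:Add1
c7: stall | r0:Mul2,r1:Mul1,r2:1,r3:8,r4:9,r5:Add1
c8: stall | r0:Mul2,r1:Mul1,r2:1,r3:8,r4:9,r5:Add1
c9: CDB Mul2=72; issue MUL r3<-Mul2 | r0:72,r1:Mul1,r2:1,r3:Mul2,r4:9,r5:Add1
c10: issue ADD r2<-Add2 | r0:72,r1:Mul1,r2:Add2,r3:Mul2,r4:9,r5:Add1
c11: stall | r0:72,r1:Mul1,r2:Add2,r3:Mul2,r4:9,r5:Add1
c12: stall | r0:72,r1:Mul1,r2:Add2,r3:Mul2,r4:9,r5:Add1
c13: CDB Mul1=576; issue MUL r3<-Mul1 | r0:72,r1:576,r2:Add2,r3:Mul1,r4:9,r5:Add1
c14: CDB Mul2=72; issue SUB r3<-Add3 | r0:72,r1:576,r2:Add2,r3:Add3,r4:9,r5:Add1

STATUS = VALUE 576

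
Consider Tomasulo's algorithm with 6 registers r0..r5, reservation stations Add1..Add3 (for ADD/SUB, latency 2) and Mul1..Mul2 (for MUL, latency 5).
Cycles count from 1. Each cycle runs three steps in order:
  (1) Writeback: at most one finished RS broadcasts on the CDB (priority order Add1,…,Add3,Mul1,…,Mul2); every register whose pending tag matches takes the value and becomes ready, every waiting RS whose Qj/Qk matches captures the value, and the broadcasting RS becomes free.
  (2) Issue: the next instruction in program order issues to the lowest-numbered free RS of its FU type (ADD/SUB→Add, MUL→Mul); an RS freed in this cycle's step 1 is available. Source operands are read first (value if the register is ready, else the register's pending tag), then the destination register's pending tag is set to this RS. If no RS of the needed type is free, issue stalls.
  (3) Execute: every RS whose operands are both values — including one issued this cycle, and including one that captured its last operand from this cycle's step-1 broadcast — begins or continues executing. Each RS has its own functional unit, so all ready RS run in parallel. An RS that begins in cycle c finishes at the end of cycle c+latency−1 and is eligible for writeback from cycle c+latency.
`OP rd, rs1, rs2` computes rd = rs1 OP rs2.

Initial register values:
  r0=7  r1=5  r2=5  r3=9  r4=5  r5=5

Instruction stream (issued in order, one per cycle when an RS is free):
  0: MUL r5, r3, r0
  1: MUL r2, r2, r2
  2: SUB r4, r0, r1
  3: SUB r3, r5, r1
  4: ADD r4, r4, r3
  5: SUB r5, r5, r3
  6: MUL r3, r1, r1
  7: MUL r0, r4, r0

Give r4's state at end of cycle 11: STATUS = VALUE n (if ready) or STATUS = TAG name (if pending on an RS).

STATUS = VALUE 60

c1: issue MUL r5<-Mul1 | r0:7,r1:5,r2:5,r3:9,r4:5,r5:Mul1
c2: issue MUL r2<-Mul2 | r0:7,r1:5,r2:Mul2,r3:9,r4:5,r5:Mul1
c3: issue SUB r4<-Add1 | r0:7,r1:5,r2:Mul2,r3:9,r4:Add1,r5:Mul1
c4: issue SUB r3<-Add2 | r0:7,r1:5,r2:Mul2,r3:Add2,r4:Add1,r5:Mul1
c5: CDB Add1=2; issue ADD r4<-Add1 | r0:7,r1:5,r2:Mul2,r3:Add2,r4:Add1,r5:Mul1
c6: CDB Mul1=63; issue SUB r5<-Add3 | r0:7,r1:5,r2:Mul2,r3:Add2,r4:Add1,r5:Add3
c7: CDB Mul2=25; issue MUL r3<-Mul1 | r0:7,r1:5,r2:25,r3:Mul1,r4:Add1,r5:Add3
c8: CDB Add2=58; issue MUL r0<-Mul2 | r0:Mul2,r1:5,r2:25,r3:Mul1,r4:Add1,r5:Add3
c9: - | r0:Mul2,r1:5,r2:25,r3:Mul1,r4:Add1,r5:Add3
c10: CDB Add1=60 | r0:Mul2,r1:5,r2:25,r3:Mul1,r4:60,r5:Add3
c11: CDB Add3=5 | r0:Mul2,r1:5,r2:25,r3:Mul1,r4:60,r5:5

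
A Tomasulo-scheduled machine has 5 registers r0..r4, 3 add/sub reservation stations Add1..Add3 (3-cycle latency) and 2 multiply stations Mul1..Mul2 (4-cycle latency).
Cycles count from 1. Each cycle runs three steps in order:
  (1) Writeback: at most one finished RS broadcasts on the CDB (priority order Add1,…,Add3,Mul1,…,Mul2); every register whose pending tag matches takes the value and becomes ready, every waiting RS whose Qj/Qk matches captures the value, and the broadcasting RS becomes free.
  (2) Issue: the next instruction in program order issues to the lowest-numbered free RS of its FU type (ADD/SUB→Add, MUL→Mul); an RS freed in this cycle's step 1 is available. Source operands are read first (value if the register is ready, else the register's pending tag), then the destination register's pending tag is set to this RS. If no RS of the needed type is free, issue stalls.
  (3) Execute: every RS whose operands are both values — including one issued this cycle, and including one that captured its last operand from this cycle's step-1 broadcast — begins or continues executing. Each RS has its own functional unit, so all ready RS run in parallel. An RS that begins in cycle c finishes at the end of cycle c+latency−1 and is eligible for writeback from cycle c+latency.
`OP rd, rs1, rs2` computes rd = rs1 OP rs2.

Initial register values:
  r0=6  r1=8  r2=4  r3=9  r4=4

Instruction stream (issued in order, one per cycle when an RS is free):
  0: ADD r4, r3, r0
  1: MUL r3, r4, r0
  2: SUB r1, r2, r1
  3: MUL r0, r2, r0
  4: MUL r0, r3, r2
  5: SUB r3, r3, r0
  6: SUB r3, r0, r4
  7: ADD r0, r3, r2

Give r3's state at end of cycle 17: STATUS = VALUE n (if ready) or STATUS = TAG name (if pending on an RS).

cycle 1: issue ADD r4<-Add1 // r0:6,r1:8,r2:4,r3:9,r4:Add1
cycle 2: issue MUL r3<-Mul1 // r0:6,r1:8,r2:4,r3:Mul1,r4:Add1
cycle 3: issue SUB r1<-Add2 // r0:6,r1:Add2,r2:4,r3:Mul1,r4:Add1
cycle 4: CDB Add1=15; issue MUL r0<-Mul2 // r0:Mul2,r1:Add2,r2:4,r3:Mul1,r4:15
cycle 5: stall // r0:Mul2,r1:Add2,r2:4,r3:Mul1,r4:15
cycle 6: CDB Add2=-4; stall // r0:Mul2,r1:-4,r2:4,r3:Mul1,r4:15
cycle 7: stall // r0:Mul2,r1:-4,r2:4,r3:Mul1,r4:15
cycle 8: CDB Mul1=90; issue MUL r0<-Mul1 // r0:Mul1,r1:-4,r2:4,r3:90,r4:15
cycle 9: CDB Mul2=24; issue SUB r3<-Add1 // r0:Mul1,r1:-4,r2:4,r3:Add1,r4:15
cycle 10: issue SUB r3<-Add2 // r0:Mul1,r1:-4,r2:4,r3:Add2,r4:15
cycle 11: issue ADD r0<-Add3 // r0:Add3,r1:-4,r2:4,r3:Add2,r4:15
cycle 12: CDB Mul1=360 // r0:Add3,r1:-4,r2:4,r3:Add2,r4:15
cycle 13: - // r0:Add3,r1:-4,r2:4,r3:Add2,r4:15
cycle 14: - // r0:Add3,r1:-4,r2:4,r3:Add2,r4:15
cycle 15: CDB Add1=-270 // r0:Add3,r1:-4,r2:4,r3:Add2,r4:15
cycle 16: CDB Add2=345 // r0:Add3,r1:-4,r2:4,r3:345,r4:15
cycle 17: - // r0:Add3,r1:-4,r2:4,r3:345,r4:15

STATUS = VALUE 345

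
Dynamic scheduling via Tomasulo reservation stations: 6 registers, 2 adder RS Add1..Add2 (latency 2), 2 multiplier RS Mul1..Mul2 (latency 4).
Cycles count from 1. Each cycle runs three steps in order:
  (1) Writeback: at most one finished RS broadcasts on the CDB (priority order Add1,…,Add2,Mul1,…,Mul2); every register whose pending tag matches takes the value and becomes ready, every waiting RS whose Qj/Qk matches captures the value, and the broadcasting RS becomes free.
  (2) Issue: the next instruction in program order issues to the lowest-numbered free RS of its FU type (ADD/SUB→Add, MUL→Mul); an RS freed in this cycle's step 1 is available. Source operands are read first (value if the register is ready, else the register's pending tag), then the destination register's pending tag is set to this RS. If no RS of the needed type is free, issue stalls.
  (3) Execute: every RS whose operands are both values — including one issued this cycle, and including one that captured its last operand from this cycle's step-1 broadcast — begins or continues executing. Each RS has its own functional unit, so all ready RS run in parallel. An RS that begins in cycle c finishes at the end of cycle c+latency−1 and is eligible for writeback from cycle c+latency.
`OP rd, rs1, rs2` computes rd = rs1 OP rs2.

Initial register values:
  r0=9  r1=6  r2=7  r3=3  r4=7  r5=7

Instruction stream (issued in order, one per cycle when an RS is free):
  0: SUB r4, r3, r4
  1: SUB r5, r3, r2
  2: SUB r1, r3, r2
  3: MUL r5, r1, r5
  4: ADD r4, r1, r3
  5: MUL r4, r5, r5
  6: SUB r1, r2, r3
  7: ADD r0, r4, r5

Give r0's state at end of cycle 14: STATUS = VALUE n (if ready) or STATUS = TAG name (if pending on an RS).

STATUS = TAG Add2

  c1: issue SUB r4<-Add1  regs: r0:9,r1:6,r2:7,r3:3,r4:Add1,r5:7
  c2: issue SUB r5<-Add2  regs: r0:9,r1:6,r2:7,r3:3,r4:Add1,r5:Add2
  c3: CDB Add1=-4; issue SUB r1<-Add1  regs: r0:9,r1:Add1,r2:7,r3:3,r4:-4,r5:Add2
  c4: CDB Add2=-4; issue MUL r5<-Mul1  regs: r0:9,r1:Add1,r2:7,r3:3,r4:-4,r5:Mul1
  c5: CDB Add1=-4; issue ADD r4<-Add1  regs: r0:9,r1:-4,r2:7,r3:3,r4:Add1,r5:Mul1
  c6: issue MUL r4<-Mul2  regs: r0:9,r1:-4,r2:7,r3:3,r4:Mul2,r5:Mul1
  c7: CDB Add1=-1; issue SUB r1<-Add1  regs: r0:9,r1:Add1,r2:7,r3:3,r4:Mul2,r5:Mul1
  c8: issue ADD r0<-Add2  regs: r0:Add2,r1:Add1,r2:7,r3:3,r4:Mul2,r5:Mul1
  c9: CDB Add1=4  regs: r0:Add2,r1:4,r2:7,r3:3,r4:Mul2,r5:Mul1
  c10: CDB Mul1=16  regs: r0:Add2,r1:4,r2:7,r3:3,r4:Mul2,r5:16
  c11: -  regs: r0:Add2,r1:4,r2:7,r3:3,r4:Mul2,r5:16
  c12: -  regs: r0:Add2,r1:4,r2:7,r3:3,r4:Mul2,r5:16
  c13: -  regs: r0:Add2,r1:4,r2:7,r3:3,r4:Mul2,r5:16
  c14: CDB Mul2=256  regs: r0:Add2,r1:4,r2:7,r3:3,r4:256,r5:16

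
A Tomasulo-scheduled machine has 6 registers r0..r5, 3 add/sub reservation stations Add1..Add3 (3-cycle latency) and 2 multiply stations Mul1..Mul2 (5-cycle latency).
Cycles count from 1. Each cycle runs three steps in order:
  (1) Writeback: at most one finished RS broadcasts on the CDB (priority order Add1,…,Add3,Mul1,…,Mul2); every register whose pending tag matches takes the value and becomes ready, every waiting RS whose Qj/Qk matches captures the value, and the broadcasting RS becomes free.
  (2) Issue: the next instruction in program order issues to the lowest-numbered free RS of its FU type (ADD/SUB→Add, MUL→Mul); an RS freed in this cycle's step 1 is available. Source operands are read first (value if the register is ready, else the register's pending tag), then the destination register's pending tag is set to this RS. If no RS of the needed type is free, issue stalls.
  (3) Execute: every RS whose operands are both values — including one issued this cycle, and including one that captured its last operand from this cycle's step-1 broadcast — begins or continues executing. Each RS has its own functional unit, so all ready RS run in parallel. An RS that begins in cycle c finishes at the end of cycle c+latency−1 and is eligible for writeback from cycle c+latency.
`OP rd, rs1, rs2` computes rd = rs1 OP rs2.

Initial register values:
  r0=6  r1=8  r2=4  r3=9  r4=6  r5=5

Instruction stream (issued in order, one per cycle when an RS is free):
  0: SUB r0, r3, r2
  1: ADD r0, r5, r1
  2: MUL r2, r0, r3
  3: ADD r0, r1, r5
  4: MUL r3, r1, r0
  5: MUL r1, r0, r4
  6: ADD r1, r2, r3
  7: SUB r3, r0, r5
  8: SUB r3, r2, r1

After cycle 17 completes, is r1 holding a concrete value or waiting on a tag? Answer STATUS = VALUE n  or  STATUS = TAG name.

cycle 1: issue SUB r0<-Add1 // r0:Add1,r1:8,r2:4,r3:9,r4:6,r5:5
cycle 2: issue ADD r0<-Add2 // r0:Add2,r1:8,r2:4,r3:9,r4:6,r5:5
cycle 3: issue MUL r2<-Mul1 // r0:Add2,r1:8,r2:Mul1,r3:9,r4:6,r5:5
cycle 4: CDB Add1=5; issue ADD r0<-Add1 // r0:Add1,r1:8,r2:Mul1,r3:9,r4:6,r5:5
cycle 5: CDB Add2=13; issue MUL r3<-Mul2 // r0:Add1,r1:8,r2:Mul1,r3:Mul2,r4:6,r5:5
cycle 6: stall // r0:Add1,r1:8,r2:Mul1,r3:Mul2,r4:6,r5:5
cycle 7: CDB Add1=13; stall // r0:13,r1:8,r2:Mul1,r3:Mul2,r4:6,r5:5
cycle 8: stall // r0:13,r1:8,r2:Mul1,r3:Mul2,r4:6,r5:5
cycle 9: stall // r0:13,r1:8,r2:Mul1,r3:Mul2,r4:6,r5:5
cycle 10: CDB Mul1=117; issue MUL r1<-Mul1 // r0:13,r1:Mul1,r2:117,r3:Mul2,r4:6,r5:5
cycle 11: issue ADD r1<-Add1 // r0:13,r1:Add1,r2:117,r3:Mul2,r4:6,r5:5
cycle 12: CDB Mul2=104; issue SUB r3<-Add2 // r0:13,r1:Add1,r2:117,r3:Add2,r4:6,r5:5
cycle 13: issue SUB r3<-Add3 // r0:13,r1:Add1,r2:117,r3:Add3,r4:6,r5:5
cycle 14: - // r0:13,r1:Add1,r2:117,r3:Add3,r4:6,r5:5
cycle 15: CDB Add1=221 // r0:13,r1:221,r2:117,r3:Add3,r4:6,r5:5
cycle 16: CDB Add2=8 // r0:13,r1:221,r2:117,r3:Add3,r4:6,r5:5
cycle 17: CDB Mul1=78 // r0:13,r1:221,r2:117,r3:Add3,r4:6,r5:5

STATUS = VALUE 221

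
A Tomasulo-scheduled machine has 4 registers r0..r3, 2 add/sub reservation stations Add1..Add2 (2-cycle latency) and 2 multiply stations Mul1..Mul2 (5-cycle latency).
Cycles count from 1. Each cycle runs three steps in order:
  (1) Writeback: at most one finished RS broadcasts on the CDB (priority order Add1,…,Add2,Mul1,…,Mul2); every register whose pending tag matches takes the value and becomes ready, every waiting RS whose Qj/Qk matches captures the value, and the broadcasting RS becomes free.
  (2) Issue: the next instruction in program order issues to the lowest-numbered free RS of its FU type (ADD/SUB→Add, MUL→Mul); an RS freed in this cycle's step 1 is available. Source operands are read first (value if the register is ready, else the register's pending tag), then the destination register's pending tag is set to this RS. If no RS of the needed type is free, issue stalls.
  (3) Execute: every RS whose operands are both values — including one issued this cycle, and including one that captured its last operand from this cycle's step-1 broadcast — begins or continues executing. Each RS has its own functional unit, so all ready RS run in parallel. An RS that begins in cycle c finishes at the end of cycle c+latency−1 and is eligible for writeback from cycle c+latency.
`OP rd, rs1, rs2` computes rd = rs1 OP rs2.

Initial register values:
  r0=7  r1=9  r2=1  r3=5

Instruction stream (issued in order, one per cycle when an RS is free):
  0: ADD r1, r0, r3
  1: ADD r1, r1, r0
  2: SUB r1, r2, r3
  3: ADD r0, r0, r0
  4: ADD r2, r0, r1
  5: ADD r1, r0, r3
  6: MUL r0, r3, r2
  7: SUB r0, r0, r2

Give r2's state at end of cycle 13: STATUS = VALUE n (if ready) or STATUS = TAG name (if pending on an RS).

cycle 1: issue ADD r1<-Add1 // r0:7,r1:Add1,r2:1,r3:5
cycle 2: issue ADD r1<-Add2 // r0:7,r1:Add2,r2:1,r3:5
cycle 3: CDB Add1=12; issue SUB r1<-Add1 // r0:7,r1:Add1,r2:1,r3:5
cycle 4: stall // r0:7,r1:Add1,r2:1,r3:5
cycle 5: CDB Add1=-4; issue ADD r0<-Add1 // r0:Add1,r1:-4,r2:1,r3:5
cycle 6: CDB Add2=19; issue ADD r2<-Add2 // r0:Add1,r1:-4,r2:Add2,r3:5
cycle 7: CDB Add1=14; issue ADD r1<-Add1 // r0:14,r1:Add1,r2:Add2,r3:5
cycle 8: issue MUL r0<-Mul1 // r0:Mul1,r1:Add1,r2:Add2,r3:5
cycle 9: CDB Add1=19; issue SUB r0<-Add1 // r0:Add1,r1:19,r2:Add2,r3:5
cycle 10: CDB Add2=10 // r0:Add1,r1:19,r2:10,r3:5
cycle 11: - // r0:Add1,r1:19,r2:10,r3:5
cycle 12: - // r0:Add1,r1:19,r2:10,r3:5
cycle 13: - // r0:Add1,r1:19,r2:10,r3:5

STATUS = VALUE 10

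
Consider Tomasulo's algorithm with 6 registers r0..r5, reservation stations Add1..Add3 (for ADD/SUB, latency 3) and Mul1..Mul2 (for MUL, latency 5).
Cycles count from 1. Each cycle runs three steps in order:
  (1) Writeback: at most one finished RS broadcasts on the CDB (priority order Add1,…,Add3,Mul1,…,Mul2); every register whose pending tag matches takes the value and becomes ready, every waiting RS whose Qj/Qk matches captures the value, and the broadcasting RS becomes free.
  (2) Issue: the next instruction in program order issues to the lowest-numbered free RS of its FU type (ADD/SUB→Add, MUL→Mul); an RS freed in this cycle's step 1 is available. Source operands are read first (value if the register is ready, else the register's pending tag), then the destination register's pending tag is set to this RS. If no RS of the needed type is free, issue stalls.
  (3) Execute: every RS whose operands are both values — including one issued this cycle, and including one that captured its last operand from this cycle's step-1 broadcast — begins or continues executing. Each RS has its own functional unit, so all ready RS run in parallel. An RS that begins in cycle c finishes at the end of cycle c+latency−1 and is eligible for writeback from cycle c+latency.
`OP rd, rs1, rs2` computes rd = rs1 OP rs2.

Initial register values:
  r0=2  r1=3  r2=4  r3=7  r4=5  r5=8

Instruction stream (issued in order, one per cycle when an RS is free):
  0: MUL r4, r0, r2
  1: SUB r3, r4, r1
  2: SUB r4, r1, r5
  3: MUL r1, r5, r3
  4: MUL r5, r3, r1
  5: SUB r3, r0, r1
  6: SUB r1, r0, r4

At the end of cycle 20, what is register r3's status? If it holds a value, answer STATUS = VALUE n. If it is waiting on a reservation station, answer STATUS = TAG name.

STATUS = VALUE -38

cycle 1: issue MUL r4<-Mul1 // r0:2,r1:3,r2:4,r3:7,r4:Mul1,r5:8
cycle 2: issue SUB r3<-Add1 // r0:2,r1:3,r2:4,r3:Add1,r4:Mul1,r5:8
cycle 3: issue SUB r4<-Add2 // r0:2,r1:3,r2:4,r3:Add1,r4:Add2,r5:8
cycle 4: issue MUL r1<-Mul2 // r0:2,r1:Mul2,r2:4,r3:Add1,r4:Add2,r5:8
cycle 5: stall // r0:2,r1:Mul2,r2:4,r3:Add1,r4:Add2,r5:8
cycle 6: CDB Add2=-5; stall // r0:2,r1:Mul2,r2:4,r3:Add1,r4:-5,r5:8
cycle 7: CDB Mul1=8; issue MUL r5<-Mul1 // r0:2,r1:Mul2,r2:4,r3:Add1,r4:-5,r5:Mul1
cycle 8: issue SUB r3<-Add2 // r0:2,r1:Mul2,r2:4,r3:Add2,r4:-5,r5:Mul1
cycle 9: issue SUB r1<-Add3 // r0:2,r1:Add3,r2:4,r3:Add2,r4:-5,r5:Mul1
cycle 10: CDB Add1=5 // r0:2,r1:Add3,r2:4,r3:Add2,r4:-5,r5:Mul1
cycle 11: - // r0:2,r1:Add3,r2:4,r3:Add2,r4:-5,r5:Mul1
cycle 12: CDB Add3=7 // r0:2,r1:7,r2:4,r3:Add2,r4:-5,r5:Mul1
cycle 13: - // r0:2,r1:7,r2:4,r3:Add2,r4:-5,r5:Mul1
cycle 14: - // r0:2,r1:7,r2:4,r3:Add2,r4:-5,r5:Mul1
cycle 15: CDB Mul2=40 // r0:2,r1:7,r2:4,r3:Add2,r4:-5,r5:Mul1
cycle 16: - // r0:2,r1:7,r2:4,r3:Add2,r4:-5,r5:Mul1
cycle 17: - // r0:2,r1:7,r2:4,r3:Add2,r4:-5,r5:Mul1
cycle 18: CDB Add2=-38 // r0:2,r1:7,r2:4,r3:-38,r4:-5,r5:Mul1
cycle 19: - // r0:2,r1:7,r2:4,r3:-38,r4:-5,r5:Mul1
cycle 20: CDB Mul1=200 // r0:2,r1:7,r2:4,r3:-38,r4:-5,r5:200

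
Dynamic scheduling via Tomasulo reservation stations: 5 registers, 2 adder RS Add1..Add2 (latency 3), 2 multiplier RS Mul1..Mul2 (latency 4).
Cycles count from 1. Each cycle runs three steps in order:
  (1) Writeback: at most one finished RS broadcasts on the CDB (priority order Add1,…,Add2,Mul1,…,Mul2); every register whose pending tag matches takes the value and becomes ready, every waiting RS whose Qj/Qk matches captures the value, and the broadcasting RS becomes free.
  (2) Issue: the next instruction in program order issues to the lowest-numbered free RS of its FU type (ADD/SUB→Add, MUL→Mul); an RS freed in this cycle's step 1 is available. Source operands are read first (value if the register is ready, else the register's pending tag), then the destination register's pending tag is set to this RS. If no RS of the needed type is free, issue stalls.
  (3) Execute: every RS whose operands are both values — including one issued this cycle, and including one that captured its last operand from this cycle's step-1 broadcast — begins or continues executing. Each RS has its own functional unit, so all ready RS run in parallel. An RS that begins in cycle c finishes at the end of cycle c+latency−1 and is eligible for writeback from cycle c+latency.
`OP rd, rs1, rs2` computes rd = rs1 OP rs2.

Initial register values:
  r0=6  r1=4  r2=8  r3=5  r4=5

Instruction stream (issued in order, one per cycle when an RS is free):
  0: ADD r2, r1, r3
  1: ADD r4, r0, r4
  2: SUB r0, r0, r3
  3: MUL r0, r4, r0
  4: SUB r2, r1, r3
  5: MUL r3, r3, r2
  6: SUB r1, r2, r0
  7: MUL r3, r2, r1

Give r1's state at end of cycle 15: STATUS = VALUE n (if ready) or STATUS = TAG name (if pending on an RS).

  c1: issue ADD r2<-Add1  regs: r0:6,r1:4,r2:Add1,r3:5,r4:5
  c2: issue ADD r4<-Add2  regs: r0:6,r1:4,r2:Add1,r3:5,r4:Add2
  c3: stall  regs: r0:6,r1:4,r2:Add1,r3:5,r4:Add2
  c4: CDB Add1=9; issue SUB r0<-Add1  regs: r0:Add1,r1:4,r2:9,r3:5,r4:Add2
  c5: CDB Add2=11; issue MUL r0<-Mul1  regs: r0:Mul1,r1:4,r2:9,r3:5,r4:11
  c6: issue SUB r2<-Add2  regs: r0:Mul1,r1:4,r2:Add2,r3:5,r4:11
  c7: CDB Add1=1; issue MUL r3<-Mul2  regs: r0:Mul1,r1:4,r2:Add2,r3:Mul2,r4:11
  c8: issue SUB r1<-Add1  regs: r0:Mul1,r1:Add1,r2:Add2,r3:Mul2,r4:11
  c9: CDB Add2=-1; stall  regs: r0:Mul1,r1:Add1,r2:-1,r3:Mul2,r4:11
  c10: stall  regs: r0:Mul1,r1:Add1,r2:-1,r3:Mul2,r4:11
  c11: CDB Mul1=11; issue MUL r3<-Mul1  regs: r0:11,r1:Add1,r2:-1,r3:Mul1,r4:11
  c12: -  regs: r0:11,r1:Add1,r2:-1,r3:Mul1,r4:11
  c13: CDB Mul2=-5  regs: r0:11,r1:Add1,r2:-1,r3:Mul1,r4:11
  c14: CDB Add1=-12  regs: r0:11,r1:-12,r2:-1,r3:Mul1,r4:11
  c15: -  regs: r0:11,r1:-12,r2:-1,r3:Mul1,r4:11

STATUS = VALUE -12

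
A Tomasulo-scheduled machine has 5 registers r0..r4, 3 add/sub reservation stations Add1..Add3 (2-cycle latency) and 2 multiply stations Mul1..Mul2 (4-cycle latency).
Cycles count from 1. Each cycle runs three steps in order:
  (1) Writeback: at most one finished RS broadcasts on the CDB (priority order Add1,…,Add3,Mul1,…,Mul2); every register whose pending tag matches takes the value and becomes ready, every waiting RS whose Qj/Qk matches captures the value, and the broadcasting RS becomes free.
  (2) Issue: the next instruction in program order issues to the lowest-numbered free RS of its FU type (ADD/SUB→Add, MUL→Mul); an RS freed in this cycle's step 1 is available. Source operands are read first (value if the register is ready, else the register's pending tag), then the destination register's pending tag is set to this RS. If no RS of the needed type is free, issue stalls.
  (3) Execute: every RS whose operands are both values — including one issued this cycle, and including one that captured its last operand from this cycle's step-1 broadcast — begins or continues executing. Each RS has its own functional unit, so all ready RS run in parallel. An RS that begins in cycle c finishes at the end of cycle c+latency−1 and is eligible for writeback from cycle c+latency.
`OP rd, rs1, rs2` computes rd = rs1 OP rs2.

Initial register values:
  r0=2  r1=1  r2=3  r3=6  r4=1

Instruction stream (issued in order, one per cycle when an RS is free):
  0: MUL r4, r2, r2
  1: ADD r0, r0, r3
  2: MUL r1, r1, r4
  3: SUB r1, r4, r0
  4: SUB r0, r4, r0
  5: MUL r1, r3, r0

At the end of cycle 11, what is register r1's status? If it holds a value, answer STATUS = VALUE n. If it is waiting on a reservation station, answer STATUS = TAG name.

  c1: issue MUL r4<-Mul1  regs: r0:2,r1:1,r2:3,r3:6,r4:Mul1
  c2: issue ADD r0<-Add1  regs: r0:Add1,r1:1,r2:3,r3:6,r4:Mul1
  c3: issue MUL r1<-Mul2  regs: r0:Add1,r1:Mul2,r2:3,r3:6,r4:Mul1
  c4: CDB Add1=8; issue SUB r1<-Add1  regs: r0:8,r1:Add1,r2:3,r3:6,r4:Mul1
  c5: CDB Mul1=9; issue SUB r0<-Add2  regs: r0:Add2,r1:Add1,r2:3,r3:6,r4:9
  c6: issue MUL r1<-Mul1  regs: r0:Add2,r1:Mul1,r2:3,r3:6,r4:9
  c7: CDB Add1=1  regs: r0:Add2,r1:Mul1,r2:3,r3:6,r4:9
  c8: CDB Add2=1  regs: r0:1,r1:Mul1,r2:3,r3:6,r4:9
  c9: CDB Mul2=9  regs: r0:1,r1:Mul1,r2:3,r3:6,r4:9
  c10: -  regs: r0:1,r1:Mul1,r2:3,r3:6,r4:9
  c11: -  regs: r0:1,r1:Mul1,r2:3,r3:6,r4:9

STATUS = TAG Mul1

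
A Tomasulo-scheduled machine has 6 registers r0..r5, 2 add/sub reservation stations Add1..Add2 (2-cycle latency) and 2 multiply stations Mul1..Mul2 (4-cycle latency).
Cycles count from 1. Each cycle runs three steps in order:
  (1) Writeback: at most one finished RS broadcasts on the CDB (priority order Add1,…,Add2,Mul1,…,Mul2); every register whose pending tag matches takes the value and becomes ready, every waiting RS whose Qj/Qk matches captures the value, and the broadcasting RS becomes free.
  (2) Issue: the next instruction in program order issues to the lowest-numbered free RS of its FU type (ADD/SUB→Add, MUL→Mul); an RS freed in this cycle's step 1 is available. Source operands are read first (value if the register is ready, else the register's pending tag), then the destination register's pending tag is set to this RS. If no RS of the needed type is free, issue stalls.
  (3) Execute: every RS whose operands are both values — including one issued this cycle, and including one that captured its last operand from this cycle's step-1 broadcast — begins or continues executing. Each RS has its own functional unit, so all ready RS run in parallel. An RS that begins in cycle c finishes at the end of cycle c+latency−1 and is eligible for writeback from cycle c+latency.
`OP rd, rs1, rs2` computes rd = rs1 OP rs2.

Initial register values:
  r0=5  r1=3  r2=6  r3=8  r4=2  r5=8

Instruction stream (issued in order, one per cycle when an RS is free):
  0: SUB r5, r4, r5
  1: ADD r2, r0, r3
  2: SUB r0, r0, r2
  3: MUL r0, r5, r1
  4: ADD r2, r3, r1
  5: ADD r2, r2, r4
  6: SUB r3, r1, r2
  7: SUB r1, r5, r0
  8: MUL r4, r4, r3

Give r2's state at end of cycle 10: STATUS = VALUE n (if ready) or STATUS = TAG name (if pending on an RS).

c1: issue SUB r5<-Add1 | r0:5,r1:3,r2:6,r3:8,r4:2,r5:Add1
c2: issue ADD r2<-Add2 | r0:5,r1:3,r2:Add2,r3:8,r4:2,r5:Add1
c3: CDB Add1=-6; issue SUB r0<-Add1 | r0:Add1,r1:3,r2:Add2,r3:8,r4:2,r5:-6
c4: CDB Add2=13; issue MUL r0<-Mul1 | r0:Mul1,r1:3,r2:13,r3:8,r4:2,r5:-6
c5: issue ADD r2<-Add2 | r0:Mul1,r1:3,r2:Add2,r3:8,r4:2,r5:-6
c6: CDB Add1=-8; issue ADD r2<-Add1 | r0:Mul1,r1:3,r2:Add1,r3:8,r4:2,r5:-6
c7: CDB Add2=11; issue SUB r3<-Add2 | r0:Mul1,r1:3,r2:Add1,r3:Add2,r4:2,r5:-6
c8: CDB Mul1=-18; stall | r0:-18,r1:3,r2:Add1,r3:Add2,r4:2,r5:-6
c9: CDB Add1=13; issue SUB r1<-Add1 | r0:-18,r1:Add1,r2:13,r3:Add2,r4:2,r5:-6
c10: issue MUL r4<-Mul1 | r0:-18,r1:Add1,r2:13,r3:Add2,r4:Mul1,r5:-6

STATUS = VALUE 13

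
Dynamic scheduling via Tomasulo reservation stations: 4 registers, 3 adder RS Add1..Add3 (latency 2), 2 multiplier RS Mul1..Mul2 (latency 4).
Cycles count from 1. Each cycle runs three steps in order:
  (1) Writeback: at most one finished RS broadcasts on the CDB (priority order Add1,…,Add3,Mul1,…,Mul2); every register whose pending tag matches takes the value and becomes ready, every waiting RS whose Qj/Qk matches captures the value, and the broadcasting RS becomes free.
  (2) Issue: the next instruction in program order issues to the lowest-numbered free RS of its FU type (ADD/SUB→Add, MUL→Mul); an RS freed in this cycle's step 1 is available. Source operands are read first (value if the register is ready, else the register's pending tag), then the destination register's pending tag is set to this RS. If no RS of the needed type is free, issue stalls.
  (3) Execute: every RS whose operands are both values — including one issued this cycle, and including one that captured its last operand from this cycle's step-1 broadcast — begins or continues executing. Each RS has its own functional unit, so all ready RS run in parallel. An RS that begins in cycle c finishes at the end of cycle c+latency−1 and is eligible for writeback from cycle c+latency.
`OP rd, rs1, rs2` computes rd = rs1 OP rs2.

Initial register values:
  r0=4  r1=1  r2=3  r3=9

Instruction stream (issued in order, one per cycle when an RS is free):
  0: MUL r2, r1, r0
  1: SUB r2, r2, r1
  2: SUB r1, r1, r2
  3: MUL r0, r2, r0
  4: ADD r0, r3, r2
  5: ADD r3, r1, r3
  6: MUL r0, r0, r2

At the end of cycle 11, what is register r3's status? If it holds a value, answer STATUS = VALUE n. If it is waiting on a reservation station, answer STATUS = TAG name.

cycle 1: issue MUL r2<-Mul1 // r0:4,r1:1,r2:Mul1,r3:9
cycle 2: issue SUB r2<-Add1 // r0:4,r1:1,r2:Add1,r3:9
cycle 3: issue SUB r1<-Add2 // r0:4,r1:Add2,r2:Add1,r3:9
cycle 4: issue MUL r0<-Mul2 // r0:Mul2,r1:Add2,r2:Add1,r3:9
cycle 5: CDB Mul1=4; issue ADD r0<-Add3 // r0:Add3,r1:Add2,r2:Add1,r3:9
cycle 6: stall // r0:Add3,r1:Add2,r2:Add1,r3:9
cycle 7: CDB Add1=3; issue ADD r3<-Add1 // r0:Add3,r1:Add2,r2:3,r3:Add1
cycle 8: issue MUL r0<-Mul1 // r0:Mul1,r1:Add2,r2:3,r3:Add1
cycle 9: CDB Add2=-2 // r0:Mul1,r1:-2,r2:3,r3:Add1
cycle 10: CDB Add3=12 // r0:Mul1,r1:-2,r2:3,r3:Add1
cycle 11: CDB Add1=7 // r0:Mul1,r1:-2,r2:3,r3:7

STATUS = VALUE 7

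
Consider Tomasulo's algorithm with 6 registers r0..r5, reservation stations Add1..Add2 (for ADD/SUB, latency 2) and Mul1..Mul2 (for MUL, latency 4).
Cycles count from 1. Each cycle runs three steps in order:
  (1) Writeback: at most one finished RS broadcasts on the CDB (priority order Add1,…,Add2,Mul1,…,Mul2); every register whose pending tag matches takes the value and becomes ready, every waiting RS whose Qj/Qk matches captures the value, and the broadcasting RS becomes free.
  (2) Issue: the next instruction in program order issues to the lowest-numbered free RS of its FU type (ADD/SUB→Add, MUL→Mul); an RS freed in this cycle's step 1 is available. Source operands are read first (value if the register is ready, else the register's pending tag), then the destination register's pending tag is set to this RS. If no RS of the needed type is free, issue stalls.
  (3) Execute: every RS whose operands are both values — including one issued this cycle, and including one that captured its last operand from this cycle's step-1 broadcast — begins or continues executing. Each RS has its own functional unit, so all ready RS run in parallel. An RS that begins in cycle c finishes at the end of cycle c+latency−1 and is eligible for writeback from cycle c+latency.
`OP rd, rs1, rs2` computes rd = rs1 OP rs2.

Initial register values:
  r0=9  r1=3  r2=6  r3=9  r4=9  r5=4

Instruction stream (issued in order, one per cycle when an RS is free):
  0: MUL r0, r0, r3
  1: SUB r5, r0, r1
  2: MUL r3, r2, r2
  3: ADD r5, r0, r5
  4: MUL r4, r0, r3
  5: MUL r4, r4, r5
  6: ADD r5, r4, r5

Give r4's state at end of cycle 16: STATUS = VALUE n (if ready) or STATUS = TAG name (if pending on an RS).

cycle 1: issue MUL r0<-Mul1 // r0:Mul1,r1:3,r2:6,r3:9,r4:9,r5:4
cycle 2: issue SUB r5<-Add1 // r0:Mul1,r1:3,r2:6,r3:9,r4:9,r5:Add1
cycle 3: issue MUL r3<-Mul2 // r0:Mul1,r1:3,r2:6,r3:Mul2,r4:9,r5:Add1
cycle 4: issue ADD r5<-Add2 // r0:Mul1,r1:3,r2:6,r3:Mul2,r4:9,r5:Add2
cycle 5: CDB Mul1=81; issue MUL r4<-Mul1 // r0:81,r1:3,r2:6,r3:Mul2,r4:Mul1,r5:Add2
cycle 6: stall // r0:81,r1:3,r2:6,r3:Mul2,r4:Mul1,r5:Add2
cycle 7: CDB Add1=78; stall // r0:81,r1:3,r2:6,r3:Mul2,r4:Mul1,r5:Add2
cycle 8: CDB Mul2=36; issue MUL r4<-Mul2 // r0:81,r1:3,r2:6,r3:36,r4:Mul2,r5:Add2
cycle 9: CDB Add2=159; issue ADD r5<-Add1 // r0:81,r1:3,r2:6,r3:36,r4:Mul2,r5:Add1
cycle 10: - // r0:81,r1:3,r2:6,r3:36,r4:Mul2,r5:Add1
cycle 11: - // r0:81,r1:3,r2:6,r3:36,r4:Mul2,r5:Add1
cycle 12: CDB Mul1=2916 // r0:81,r1:3,r2:6,r3:36,r4:Mul2,r5:Add1
cycle 13: - // r0:81,r1:3,r2:6,r3:36,r4:Mul2,r5:Add1
cycle 14: - // r0:81,r1:3,r2:6,r3:36,r4:Mul2,r5:Add1
cycle 15: - // r0:81,r1:3,r2:6,r3:36,r4:Mul2,r5:Add1
cycle 16: CDB Mul2=463644 // r0:81,r1:3,r2:6,r3:36,r4:463644,r5:Add1

STATUS = VALUE 463644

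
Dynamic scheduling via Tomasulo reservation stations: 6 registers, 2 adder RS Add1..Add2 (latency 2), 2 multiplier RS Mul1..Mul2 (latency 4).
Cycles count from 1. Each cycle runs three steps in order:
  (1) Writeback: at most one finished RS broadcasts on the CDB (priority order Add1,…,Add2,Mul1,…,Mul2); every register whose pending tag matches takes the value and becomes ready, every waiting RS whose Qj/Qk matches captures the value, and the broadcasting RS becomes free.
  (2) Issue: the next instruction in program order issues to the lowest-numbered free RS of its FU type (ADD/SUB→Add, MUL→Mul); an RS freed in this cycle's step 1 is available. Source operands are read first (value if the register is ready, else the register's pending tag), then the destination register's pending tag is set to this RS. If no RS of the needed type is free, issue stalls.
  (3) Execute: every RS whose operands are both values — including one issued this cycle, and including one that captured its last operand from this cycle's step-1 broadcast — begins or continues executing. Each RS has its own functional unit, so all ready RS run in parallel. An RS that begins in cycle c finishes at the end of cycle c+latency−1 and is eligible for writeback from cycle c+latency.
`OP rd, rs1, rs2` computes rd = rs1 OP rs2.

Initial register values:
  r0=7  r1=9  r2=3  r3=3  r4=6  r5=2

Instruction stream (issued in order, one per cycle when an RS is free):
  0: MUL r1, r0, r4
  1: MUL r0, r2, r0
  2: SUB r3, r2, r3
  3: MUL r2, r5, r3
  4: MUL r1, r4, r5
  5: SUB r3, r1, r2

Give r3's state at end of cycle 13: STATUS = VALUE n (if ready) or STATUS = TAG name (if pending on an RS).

cycle 1: issue MUL r1<-Mul1 // r0:7,r1:Mul1,r2:3,r3:3,r4:6,r5:2
cycle 2: issue MUL r0<-Mul2 // r0:Mul2,r1:Mul1,r2:3,r3:3,r4:6,r5:2
cycle 3: issue SUB r3<-Add1 // r0:Mul2,r1:Mul1,r2:3,r3:Add1,r4:6,r5:2
cycle 4: stall // r0:Mul2,r1:Mul1,r2:3,r3:Add1,r4:6,r5:2
cycle 5: CDB Add1=0; stall // r0:Mul2,r1:Mul1,r2:3,r3:0,r4:6,r5:2
cycle 6: CDB Mul1=42; issue MUL r2<-Mul1 // r0:Mul2,r1:42,r2:Mul1,r3:0,r4:6,r5:2
cycle 7: CDB Mul2=21; issue MUL r1<-Mul2 // r0:21,r1:Mul2,r2:Mul1,r3:0,r4:6,r5:2
cycle 8: issue SUB r3<-Add1 // r0:21,r1:Mul2,r2:Mul1,r3:Add1,r4:6,r5:2
cycle 9: - // r0:21,r1:Mul2,r2:Mul1,r3:Add1,r4:6,r5:2
cycle 10: CDB Mul1=0 // r0:21,r1:Mul2,r2:0,r3:Add1,r4:6,r5:2
cycle 11: CDB Mul2=12 // r0:21,r1:12,r2:0,r3:Add1,r4:6,r5:2
cycle 12: - // r0:21,r1:12,r2:0,r3:Add1,r4:6,r5:2
cycle 13: CDB Add1=12 // r0:21,r1:12,r2:0,r3:12,r4:6,r5:2

STATUS = VALUE 12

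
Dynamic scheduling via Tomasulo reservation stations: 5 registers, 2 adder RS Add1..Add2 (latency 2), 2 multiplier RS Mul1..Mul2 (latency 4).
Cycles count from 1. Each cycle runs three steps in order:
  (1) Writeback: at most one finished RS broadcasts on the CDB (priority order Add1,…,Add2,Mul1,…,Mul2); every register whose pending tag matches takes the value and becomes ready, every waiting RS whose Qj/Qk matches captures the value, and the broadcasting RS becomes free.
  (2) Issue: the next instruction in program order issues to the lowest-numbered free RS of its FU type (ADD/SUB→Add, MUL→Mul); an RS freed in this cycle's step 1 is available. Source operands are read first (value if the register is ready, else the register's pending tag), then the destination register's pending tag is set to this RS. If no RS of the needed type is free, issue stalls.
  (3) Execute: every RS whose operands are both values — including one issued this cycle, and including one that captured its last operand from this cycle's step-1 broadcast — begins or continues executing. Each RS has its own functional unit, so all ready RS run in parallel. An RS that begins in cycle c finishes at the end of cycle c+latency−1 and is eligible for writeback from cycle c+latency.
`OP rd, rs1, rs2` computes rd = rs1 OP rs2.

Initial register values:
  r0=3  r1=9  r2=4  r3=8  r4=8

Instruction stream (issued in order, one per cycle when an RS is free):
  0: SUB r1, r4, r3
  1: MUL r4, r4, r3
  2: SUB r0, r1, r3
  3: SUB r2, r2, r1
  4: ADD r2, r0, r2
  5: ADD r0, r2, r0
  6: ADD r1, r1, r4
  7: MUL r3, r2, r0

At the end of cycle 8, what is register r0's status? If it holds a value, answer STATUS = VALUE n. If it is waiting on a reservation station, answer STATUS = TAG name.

STATUS = TAG Add2

c1: issue SUB r1<-Add1 | r0:3,r1:Add1,r2:4,r3:8,r4:8
c2: issue MUL r4<-Mul1 | r0:3,r1:Add1,r2:4,r3:8,r4:Mul1
c3: CDB Add1=0; issue SUB r0<-Add1 | r0:Add1,r1:0,r2:4,r3:8,r4:Mul1
c4: issue SUB r2<-Add2 | r0:Add1,r1:0,r2:Add2,r3:8,r4:Mul1
c5: CDB Add1=-8; issue ADD r2<-Add1 | r0:-8,r1:0,r2:Add1,r3:8,r4:Mul1
c6: CDB Add2=4; issue ADD r0<-Add2 | r0:Add2,r1:0,r2:Add1,r3:8,r4:Mul1
c7: CDB Mul1=64; stall | r0:Add2,r1:0,r2:Add1,r3:8,r4:64
c8: CDB Add1=-4; issue ADD r1<-Add1 | r0:Add2,r1:Add1,r2:-4,r3:8,r4:64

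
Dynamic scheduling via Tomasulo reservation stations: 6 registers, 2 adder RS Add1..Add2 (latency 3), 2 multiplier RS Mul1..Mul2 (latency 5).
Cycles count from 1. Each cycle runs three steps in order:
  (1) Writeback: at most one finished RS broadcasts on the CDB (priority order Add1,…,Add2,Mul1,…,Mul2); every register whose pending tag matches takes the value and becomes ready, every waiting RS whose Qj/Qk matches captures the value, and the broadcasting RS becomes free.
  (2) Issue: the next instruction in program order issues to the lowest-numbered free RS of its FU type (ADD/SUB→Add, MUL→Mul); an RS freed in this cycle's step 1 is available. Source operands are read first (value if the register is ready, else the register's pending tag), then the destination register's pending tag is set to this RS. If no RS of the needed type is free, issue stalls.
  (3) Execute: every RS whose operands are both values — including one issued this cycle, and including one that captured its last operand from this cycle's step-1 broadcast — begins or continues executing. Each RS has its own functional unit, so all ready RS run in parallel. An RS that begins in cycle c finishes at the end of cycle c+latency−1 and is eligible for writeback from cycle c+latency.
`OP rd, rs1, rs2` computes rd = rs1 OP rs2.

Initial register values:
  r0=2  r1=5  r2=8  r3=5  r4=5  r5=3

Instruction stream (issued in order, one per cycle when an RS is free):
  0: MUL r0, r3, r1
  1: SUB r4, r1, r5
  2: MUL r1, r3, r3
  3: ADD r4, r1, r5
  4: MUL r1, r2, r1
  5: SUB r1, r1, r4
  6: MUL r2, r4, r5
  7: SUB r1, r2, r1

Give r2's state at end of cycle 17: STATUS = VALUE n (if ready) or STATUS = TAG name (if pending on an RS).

  c1: issue MUL r0<-Mul1  regs: r0:Mul1,r1:5,r2:8,r3:5,r4:5,r5:3
  c2: issue SUB r4<-Add1  regs: r0:Mul1,r1:5,r2:8,r3:5,r4:Add1,r5:3
  c3: issue MUL r1<-Mul2  regs: r0:Mul1,r1:Mul2,r2:8,r3:5,r4:Add1,r5:3
  c4: issue ADD r4<-Add2  regs: r0:Mul1,r1:Mul2,r2:8,r3:5,r4:Add2,r5:3
  c5: CDB Add1=2; stall  regs: r0:Mul1,r1:Mul2,r2:8,r3:5,r4:Add2,r5:3
  c6: CDB Mul1=25; issue MUL r1<-Mul1  regs: r0:25,r1:Mul1,r2:8,r3:5,r4:Add2,r5:3
  c7: issue SUB r1<-Add1  regs: r0:25,r1:Add1,r2:8,r3:5,r4:Add2,r5:3
  c8: CDB Mul2=25; issue MUL r2<-Mul2  regs: r0:25,r1:Add1,r2:Mul2,r3:5,r4:Add2,r5:3
  c9: stall  regs: r0:25,r1:Add1,r2:Mul2,r3:5,r4:Add2,r5:3
  c10: stall  regs: r0:25,r1:Add1,r2:Mul2,r3:5,r4:Add2,r5:3
  c11: CDB Add2=28; issue SUB r1<-Add2  regs: r0:25,r1:Add2,r2:Mul2,r3:5,r4:28,r5:3
  c12: -  regs: r0:25,r1:Add2,r2:Mul2,r3:5,r4:28,r5:3
  c13: CDB Mul1=200  regs: r0:25,r1:Add2,r2:Mul2,r3:5,r4:28,r5:3
  c14: -  regs: r0:25,r1:Add2,r2:Mul2,r3:5,r4:28,r5:3
  c15: -  regs: r0:25,r1:Add2,r2:Mul2,r3:5,r4:28,r5:3
  c16: CDB Add1=172  regs: r0:25,r1:Add2,r2:Mul2,r3:5,r4:28,r5:3
  c17: CDB Mul2=84  regs: r0:25,r1:Add2,r2:84,r3:5,r4:28,r5:3

STATUS = VALUE 84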